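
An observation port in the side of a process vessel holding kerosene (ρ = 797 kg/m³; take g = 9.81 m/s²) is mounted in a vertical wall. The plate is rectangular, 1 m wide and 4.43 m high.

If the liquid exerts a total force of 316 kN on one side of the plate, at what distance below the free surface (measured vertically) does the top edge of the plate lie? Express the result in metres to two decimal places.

d_top ≈ 6.91 m

γ = ρg = 797 × 9.81 / 1000 = 7.81857 kN/m³.
A = 1 × 4.43 = 4.43 m².
From F = γ·h_c·A, the centroid depth is h_c = 316/(7.81857 × 4.43) = 9.12339 m.
The centroid lies 4.43/2 = 2.215 m below the top edge, so the top edge sits at h_top = 9.12339 − 2.215 = 6.90839 m below the surface.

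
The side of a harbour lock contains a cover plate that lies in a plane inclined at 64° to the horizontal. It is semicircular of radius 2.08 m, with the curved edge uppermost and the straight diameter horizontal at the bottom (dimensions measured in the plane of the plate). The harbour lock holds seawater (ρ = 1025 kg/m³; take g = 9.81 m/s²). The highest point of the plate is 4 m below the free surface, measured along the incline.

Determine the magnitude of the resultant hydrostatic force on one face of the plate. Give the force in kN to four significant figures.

γ = ρg = 1025 × 9.81 / 1000 = 10.05525 kN/m³.
Let θ = 64° be the plate's angle to the horizontal; measure y along the incline from where the plane meets the free surface. Vertical depth h = y·sinθ with sinθ = 0.898794.
The centroid lies 4r/(3π) = 0.882779 m above the diameter, so r − 4r/(3π) = 2.08 − 0.882779 = 1.19722 m below the topmost point, so y_c = 4 + 1.19722 = 5.19722 m and h_c = 5.19722 × 0.898794 = 4.67123 m.
A = πr²/2 = π × 2.08²/2 = 6.79589 m².
Resultant F = γ·h_c·A = 10.05525 × 4.67123 × 6.79589 = 319.206 kN.

F ≈ 319.2 kN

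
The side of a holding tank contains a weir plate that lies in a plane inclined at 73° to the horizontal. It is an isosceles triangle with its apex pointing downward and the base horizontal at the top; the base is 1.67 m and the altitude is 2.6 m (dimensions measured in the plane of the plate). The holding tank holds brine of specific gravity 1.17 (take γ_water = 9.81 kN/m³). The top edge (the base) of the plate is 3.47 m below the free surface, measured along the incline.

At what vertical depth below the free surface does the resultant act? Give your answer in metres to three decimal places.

γ = 1.17 × 9.81 = 11.4777 kN/m³.
Let θ = 73° be the plate's angle to the horizontal; measure y along the incline from where the plane meets the free surface. Vertical depth h = y·sinθ with sinθ = 0.956305.
With the apex down, the centroid sits h/3 = 2.6/3 = 0.866667 m below the base (the top edge), so y_c = 3.47 + 0.866667 = 4.33667 m and h_c = 4.33667 × 0.956305 = 4.14718 m.
A = ½ × 1.67 × 2.6 = 2.171 m².
Resultant F = γ·h_c·A = 11.4777 × 4.14718 × 2.171 = 103.34 kN.
I_c = b·h³/36 = 1.67 × 2.6³/36 = 0.815331 m⁴.
Centre of pressure: y_p = y_c + I_c/(y_c·A) = 4.33667 + 0.815331/(4.33667 × 2.171) = 4.33667 + 0.0866 = 4.42327 m along the plane.
Vertically, h_p = y_p·sinθ = 4.42327 × 0.956305 = 4.23 m.

h_p = 4.230 m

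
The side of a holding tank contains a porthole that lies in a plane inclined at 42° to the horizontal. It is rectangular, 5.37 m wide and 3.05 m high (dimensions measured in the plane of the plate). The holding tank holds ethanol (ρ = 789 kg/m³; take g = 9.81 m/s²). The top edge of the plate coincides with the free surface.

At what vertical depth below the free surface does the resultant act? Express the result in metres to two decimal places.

γ = ρg = 789 × 9.81 / 1000 = 7.74009 kN/m³.
Let θ = 42° be the plate's angle to the horizontal; measure y along the incline from where the plane meets the free surface. Vertical depth h = y·sinθ with sinθ = 0.669131.
The centroid lies 3.05/2 = 1.525 m below the top edge, so y_c = 1.525 m and h_c = 1.525 × 0.669131 = 1.02042 m.
A = 5.37 × 3.05 = 16.3785 m².
Resultant F = γ·h_c·A = 7.74009 × 1.02042 × 16.3785 = 129.36 kN.
I_c = b·h³/12 = 5.37 × 3.05³/12 = 12.6967 m⁴.
Centre of pressure: y_p = y_c + I_c/(y_c·A) = 1.525 + 12.6967/(1.525 × 16.3785) = 1.525 + 0.508331 = 2.03333 m along the plane.
Vertically, h_p = y_p·sinθ = 2.03333 × 0.669131 = 1.36056 m.

h_p = 1.36 m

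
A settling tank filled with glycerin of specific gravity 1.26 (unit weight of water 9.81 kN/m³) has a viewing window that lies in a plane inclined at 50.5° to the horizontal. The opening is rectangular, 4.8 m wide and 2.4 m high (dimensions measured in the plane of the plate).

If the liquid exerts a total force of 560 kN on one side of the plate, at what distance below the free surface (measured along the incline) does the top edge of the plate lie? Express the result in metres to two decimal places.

γ = 1.26 × 9.81 = 12.3606 kN/m³.
A = 4.8 × 2.4 = 11.52 m².
From F = γ·h_c·A, the centroid depth is h_c = 560/(12.3606 × 11.52) = 3.93275 m.
Let θ = 50.5° be the plate's angle to the horizontal; measure y along the incline from where the plane meets the free surface. Vertical depth h = y·sinθ with sinθ = 0.771625.
Along the incline, y_c = h_c/sinθ = 3.93275/0.771625 = 5.09671 m.
The centroid lies 2.4/2 = 1.2 m below the top edge, so the top edge sits at y_top = 5.09671 − 1.2 = 3.89671 m along the incline.

y_top ≈ 3.90 m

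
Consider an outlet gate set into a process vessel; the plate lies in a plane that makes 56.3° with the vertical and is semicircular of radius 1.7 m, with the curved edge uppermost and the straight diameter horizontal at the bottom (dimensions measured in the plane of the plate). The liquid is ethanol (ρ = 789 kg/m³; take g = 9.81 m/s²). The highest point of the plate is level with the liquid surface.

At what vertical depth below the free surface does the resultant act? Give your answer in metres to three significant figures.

γ = ρg = 789 × 9.81 / 1000 = 7.74009 kN/m³.
The plate makes 56.3° with the vertical, i.e. θ = 90° − 56.3° = 33.7° to the horizontal. Measuring y along the incline from the free-surface line, vertical depth h = y·sinθ with sinθ = 0.554844.
The centroid lies 4r/(3π) = 0.721502 m above the diameter, so r − 4r/(3π) = 1.7 − 0.721502 = 0.978498 m below the topmost point, so y_c = 0.978498 m and h_c = 0.978498 × 0.554844 = 0.542914 m.
A = πr²/2 = π × 1.7²/2 = 4.5396 m².
Resultant F = γ·h_c·A = 7.74009 × 0.542914 × 4.5396 = 19.0763 kN.
I_c = (π/8 − 8/(9π))·r⁴ = 0.109757 × 1.7⁴ = 0.916701 m⁴.
Centre of pressure: y_p = y_c + I_c/(y_c·A) = 0.978498 + 0.916701/(0.978498 × 4.5396) = 0.978498 + 0.206372 = 1.18487 m along the plane.
Vertically, h_p = y_p·sinθ = 1.18487 × 0.554844 = 0.657418 m.

h_p = 0.657 m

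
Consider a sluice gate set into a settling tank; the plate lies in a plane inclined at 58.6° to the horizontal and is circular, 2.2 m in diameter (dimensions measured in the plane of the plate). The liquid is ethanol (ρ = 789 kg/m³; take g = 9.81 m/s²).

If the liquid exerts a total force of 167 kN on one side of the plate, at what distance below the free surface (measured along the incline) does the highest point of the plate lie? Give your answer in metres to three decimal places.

y_top ≈ 5.550 m

γ = ρg = 789 × 9.81 / 1000 = 7.74009 kN/m³.
A = π(1.1)² = 3.80133 m².
From F = γ·h_c·A, the centroid depth is h_c = 167/(7.74009 × 3.80133) = 5.6759 m.
Let θ = 58.6° be the plate's angle to the horizontal; measure y along the incline from where the plane meets the free surface. Vertical depth h = y·sinθ with sinθ = 0.853551.
Along the incline, y_c = h_c/sinθ = 5.6759/0.853551 = 6.64975 m.
The centroid is at the centre, 1.1 m below the top of the plate, so the highest point sits at y_top = 6.64975 − 1.1 = 5.54975 m along the incline.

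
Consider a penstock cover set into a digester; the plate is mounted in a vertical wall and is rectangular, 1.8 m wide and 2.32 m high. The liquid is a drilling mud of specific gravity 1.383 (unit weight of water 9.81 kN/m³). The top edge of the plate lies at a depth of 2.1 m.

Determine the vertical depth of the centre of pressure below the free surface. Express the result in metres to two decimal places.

h_p = 3.40 m

γ = 1.383 × 9.81 = 13.56723 kN/m³.
The centroid lies 2.32/2 = 1.16 m below the top edge, so the centroid depth is h_c = 2.1 + 1.16 = 3.26 m.
A = 1.8 × 2.32 = 4.176 m².
Resultant F = γ·h_c·A = 13.56723 × 3.26 × 4.176 = 184.701 kN.
I_c = b·h³/12 = 1.8 × 2.32³/12 = 1.87308 m⁴.
Centre of pressure: y_p = y_c + I_c/(y_c·A) = 3.26 + 1.87308/(3.26 × 4.176) = 3.26 + 0.137587 = 3.39759 m along the plane.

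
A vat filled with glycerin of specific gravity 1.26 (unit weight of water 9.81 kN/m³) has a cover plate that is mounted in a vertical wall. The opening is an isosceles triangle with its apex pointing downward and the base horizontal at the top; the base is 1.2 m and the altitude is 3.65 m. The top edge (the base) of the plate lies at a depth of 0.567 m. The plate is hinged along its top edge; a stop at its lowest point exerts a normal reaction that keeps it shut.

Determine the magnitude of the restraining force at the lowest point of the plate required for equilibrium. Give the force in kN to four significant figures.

γ = 1.26 × 9.81 = 12.3606 kN/m³.
With the apex down, the centroid sits h/3 = 3.65/3 = 1.21667 m below the base (the top edge), so the centroid depth is h_c = 0.567 + 1.21667 = 1.78367 m.
A = ½ × 1.2 × 3.65 = 2.19 m².
Resultant F = γ·h_c·A = 12.3606 × 1.78367 × 2.19 = 48.2834 kN.
I_c = b·h³/36 = 1.2 × 3.65³/36 = 1.6209 m⁴.
Centre of pressure: y_p = y_c + I_c/(y_c·A) = 1.78367 + 1.6209/(1.78367 × 2.19) = 1.78367 + 0.414952 = 2.19862 m along the plane.
The resultant acts 1.21667 + 0.414952 = 1.63162 m (along the plate) below the hinge at the top edge, so the moment about the hinge is M = F × 1.63162 = 48.2834 × 1.63162 = 78.7802 kN·m.
A normal force at the bottom, 3.65 m from the hinge, must supply this moment: P = 78.7802/3.65 = 21.5836 kN.

P ≈ 21.58 kN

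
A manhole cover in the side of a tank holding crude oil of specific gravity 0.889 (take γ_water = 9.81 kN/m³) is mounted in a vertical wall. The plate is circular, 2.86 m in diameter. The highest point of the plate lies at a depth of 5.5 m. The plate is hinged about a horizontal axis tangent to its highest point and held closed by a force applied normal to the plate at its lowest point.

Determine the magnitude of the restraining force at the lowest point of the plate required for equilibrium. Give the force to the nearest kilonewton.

γ = 0.889 × 9.81 = 8.72109 kN/m³.
The centroid is at the centre, 1.43 m below the top of the plate, so the centroid depth is h_c = 5.5 + 1.43 = 6.93 m.
A = π(1.43)² = 6.42424 m².
Resultant F = γ·h_c·A = 8.72109 × 6.93 × 6.42424 = 388.263 kN.
I_c = πr⁴/4 = π × 1.43⁴/4 = 3.28423 m⁴.
Centre of pressure: y_p = y_c + I_c/(y_c·A) = 6.93 + 3.28423/(6.93 × 6.42424) = 6.93 + 0.0737698 = 7.00377 m along the plane.
The resultant acts 1.43 + 0.0737698 = 1.50377 m (along the plate) below the hinge at the top edge, so the moment about the hinge is M = F × 1.50377 = 388.263 × 1.50377 = 583.858 kN·m.
A normal force at the bottom, 2.86 m from the hinge, must supply this moment: P = 583.858/2.86 = 204.146 kN.

P ≈ 204 kN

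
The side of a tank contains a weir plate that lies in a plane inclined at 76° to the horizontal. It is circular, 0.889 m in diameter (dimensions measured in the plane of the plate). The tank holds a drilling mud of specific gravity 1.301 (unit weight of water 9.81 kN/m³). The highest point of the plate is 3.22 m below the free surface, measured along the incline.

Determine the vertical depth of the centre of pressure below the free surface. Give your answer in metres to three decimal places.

h_p = 3.569 m

γ = 1.301 × 9.81 = 12.76281 kN/m³.
Let θ = 76° be the plate's angle to the horizontal; measure y along the incline from where the plane meets the free surface. Vertical depth h = y·sinθ with sinθ = 0.970296.
The centroid is at the centre, 0.4445 m below the top of the plate, so y_c = 3.22 + 0.4445 = 3.6645 m and h_c = 3.6645 × 0.970296 = 3.55565 m.
A = π(0.4445)² = 0.620717 m².
Resultant F = γ·h_c·A = 12.76281 × 3.55565 × 0.620717 = 28.1682 kN.
I_c = πr⁴/4 = π × 0.4445⁴/4 = 0.0306603 m⁴.
Centre of pressure: y_p = y_c + I_c/(y_c·A) = 3.6645 + 0.0306603/(3.6645 × 0.620717) = 3.6645 + 0.0134793 = 3.67798 m along the plane.
Vertically, h_p = y_p·sinθ = 3.67798 × 0.970296 = 3.56873 m.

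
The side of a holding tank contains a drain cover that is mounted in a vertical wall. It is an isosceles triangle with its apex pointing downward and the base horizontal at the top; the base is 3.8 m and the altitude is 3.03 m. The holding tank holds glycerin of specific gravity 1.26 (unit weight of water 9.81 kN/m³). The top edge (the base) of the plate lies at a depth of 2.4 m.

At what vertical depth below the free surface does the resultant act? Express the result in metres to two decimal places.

γ = 1.26 × 9.81 = 12.3606 kN/m³.
With the apex down, the centroid sits h/3 = 3.03/3 = 1.01 m below the base (the top edge), so the centroid depth is h_c = 2.4 + 1.01 = 3.41 m.
A = ½ × 3.8 × 3.03 = 5.757 m².
Resultant F = γ·h_c·A = 12.3606 × 3.41 × 5.757 = 242.656 kN.
I_c = b·h³/36 = 3.8 × 3.03³/36 = 2.93636 m⁴.
Centre of pressure: y_p = y_c + I_c/(y_c·A) = 3.41 + 2.93636/(3.41 × 5.757) = 3.41 + 0.149575 = 3.55958 m along the plane.

h_p = 3.56 m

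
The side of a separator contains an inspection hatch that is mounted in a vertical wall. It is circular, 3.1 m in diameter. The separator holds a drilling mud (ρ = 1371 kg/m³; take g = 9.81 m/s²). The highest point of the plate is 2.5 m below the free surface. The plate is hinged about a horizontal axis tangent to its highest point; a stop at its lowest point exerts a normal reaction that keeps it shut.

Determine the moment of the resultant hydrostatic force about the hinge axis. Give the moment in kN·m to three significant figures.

γ = ρg = 1371 × 9.81 / 1000 = 13.44951 kN/m³.
The centroid is at the centre, 1.55 m below the top of the plate, so the centroid depth is h_c = 2.5 + 1.55 = 4.05 m.
A = π(1.55)² = 7.54768 m².
Resultant F = γ·h_c·A = 13.44951 × 4.05 × 7.54768 = 411.126 kN.
I_c = πr⁴/4 = π × 1.55⁴/4 = 4.53332 m⁴.
Centre of pressure: y_p = y_c + I_c/(y_c·A) = 4.05 + 4.53332/(4.05 × 7.54768) = 4.05 + 0.148302 = 4.1983 m along the plane.
The resultant acts 1.55 + 0.148302 = 1.6983 m (along the plate) below the hinge at the top edge, so the moment about the hinge is M = F × 1.6983 = 411.126 × 1.6983 = 698.215 kN·m.

M ≈ 698 kN·m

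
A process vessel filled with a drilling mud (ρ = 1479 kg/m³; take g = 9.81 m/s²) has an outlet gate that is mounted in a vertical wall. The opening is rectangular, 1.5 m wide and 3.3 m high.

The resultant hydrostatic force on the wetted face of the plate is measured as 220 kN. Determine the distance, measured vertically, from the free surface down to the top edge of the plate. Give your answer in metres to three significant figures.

d_top ≈ 1.41 m

γ = ρg = 1479 × 9.81 / 1000 = 14.50899 kN/m³.
A = 1.5 × 3.3 = 4.95 m².
From F = γ·h_c·A, the centroid depth is h_c = 220/(14.50899 × 4.95) = 3.06323 m.
The centroid lies 3.3/2 = 1.65 m below the top edge, so the top edge sits at h_top = 3.06323 − 1.65 = 1.41323 m below the surface.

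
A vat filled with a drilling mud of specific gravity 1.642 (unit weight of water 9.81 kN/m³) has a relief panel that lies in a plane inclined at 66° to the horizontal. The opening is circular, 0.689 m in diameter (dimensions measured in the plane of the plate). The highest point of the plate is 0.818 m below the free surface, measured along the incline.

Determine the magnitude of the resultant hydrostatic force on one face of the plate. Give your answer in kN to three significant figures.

F ≈ 6.38 kN

γ = 1.642 × 9.81 = 16.10802 kN/m³.
Let θ = 66° be the plate's angle to the horizontal; measure y along the incline from where the plane meets the free surface. Vertical depth h = y·sinθ with sinθ = 0.913545.
The centroid is at the centre, 0.3445 m below the top of the plate, so y_c = 0.818 + 0.3445 = 1.1625 m and h_c = 1.1625 × 0.913545 = 1.062 m.
A = π(0.3445)² = 0.372845 m².
Resultant F = γ·h_c·A = 16.10802 × 1.062 × 0.372845 = 6.37815 kN.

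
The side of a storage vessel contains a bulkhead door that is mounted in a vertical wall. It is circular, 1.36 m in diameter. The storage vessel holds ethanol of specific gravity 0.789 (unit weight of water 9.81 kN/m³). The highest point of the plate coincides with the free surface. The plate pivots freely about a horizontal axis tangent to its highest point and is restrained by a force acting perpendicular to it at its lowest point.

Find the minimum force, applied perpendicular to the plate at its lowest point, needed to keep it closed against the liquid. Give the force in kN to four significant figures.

P ≈ 4.779 kN

γ = 0.789 × 9.81 = 7.74009 kN/m³.
The centroid is at the centre, 0.68 m below the top of the plate, so the centroid depth is h_c = 0.68 m.
A = π(0.68)² = 1.45267 m².
Resultant F = γ·h_c·A = 7.74009 × 0.68 × 1.45267 = 7.64578 kN.
I_c = πr⁴/4 = π × 0.68⁴/4 = 0.167929 m⁴.
Centre of pressure: y_p = y_c + I_c/(y_c·A) = 0.68 + 0.167929/(0.68 × 1.45267) = 0.68 + 0.17 = 0.85 m along the plane.
The resultant acts 0.68 + 0.17 = 0.85 m (along the plate) below the hinge at the top edge, so the moment about the hinge is M = F × 0.85 = 7.64578 × 0.85 = 6.49891 kN·m.
A normal force at the bottom, 1.36 m from the hinge, must supply this moment: P = 6.49891/1.36 = 4.77861 kN.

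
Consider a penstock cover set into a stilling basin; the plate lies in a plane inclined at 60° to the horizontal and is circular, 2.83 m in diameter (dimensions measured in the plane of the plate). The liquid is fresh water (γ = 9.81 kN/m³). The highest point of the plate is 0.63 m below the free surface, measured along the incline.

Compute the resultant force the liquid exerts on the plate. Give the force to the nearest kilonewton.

γ = 9.81 kN/m³.
Let θ = 60° be the plate's angle to the horizontal; measure y along the incline from where the plane meets the free surface. Vertical depth h = y·sinθ with sinθ = 0.866025.
The centroid is at the centre, 1.415 m below the top of the plate, so y_c = 0.63 + 1.415 = 2.045 m and h_c = 2.045 × 0.866025 = 1.77102 m.
A = π(1.415)² = 6.29018 m².
Resultant F = γ·h_c·A = 9.81 × 1.77102 × 6.29018 = 109.284 kN.

F ≈ 109 kN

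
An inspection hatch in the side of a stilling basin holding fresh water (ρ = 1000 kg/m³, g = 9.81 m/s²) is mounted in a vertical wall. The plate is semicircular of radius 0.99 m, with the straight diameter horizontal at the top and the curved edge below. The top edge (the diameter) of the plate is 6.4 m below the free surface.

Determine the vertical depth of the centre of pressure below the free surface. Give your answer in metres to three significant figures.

h_p = 6.83 m

γ = ρg = 1000 × 9.81 = 9810 N/m³ = 9.81 kN/m³.
The centroid of a semicircle lies 4r/(3π) = 0.420169 m from the diameter, here below the top edge, so the centroid depth is h_c = 6.4 + 0.420169 = 6.82017 m.
A = πr²/2 = π × 0.99²/2 = 1.53954 m².
Resultant F = γ·h_c·A = 9.81 × 6.82017 × 1.53954 = 103.004 kN.
I_c = (π/8 − 8/(9π))·r⁴ = 0.109757 × 0.99⁴ = 0.105432 m⁴.
Centre of pressure: y_p = y_c + I_c/(y_c·A) = 6.82017 + 0.105432/(6.82017 × 1.53954) = 6.82017 + 0.0100412 = 6.83021 m along the plane.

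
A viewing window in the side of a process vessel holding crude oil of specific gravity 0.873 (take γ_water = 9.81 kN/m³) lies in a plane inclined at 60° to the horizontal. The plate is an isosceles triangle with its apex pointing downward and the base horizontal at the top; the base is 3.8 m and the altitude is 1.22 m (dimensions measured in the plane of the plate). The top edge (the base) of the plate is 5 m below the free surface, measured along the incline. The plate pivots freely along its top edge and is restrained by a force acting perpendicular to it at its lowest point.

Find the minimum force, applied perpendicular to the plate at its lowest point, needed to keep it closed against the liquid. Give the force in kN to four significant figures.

γ = 0.873 × 9.81 = 8.56413 kN/m³.
Let θ = 60° be the plate's angle to the horizontal; measure y along the incline from where the plane meets the free surface. Vertical depth h = y·sinθ with sinθ = 0.866025.
With the apex down, the centroid sits h/3 = 1.22/3 = 0.406667 m below the base (the top edge), so y_c = 5 + 0.406667 = 5.40667 m and h_c = 5.40667 × 0.866025 = 4.68231 m.
A = ½ × 3.8 × 1.22 = 2.318 m².
Resultant F = γ·h_c·A = 8.56413 × 4.68231 × 2.318 = 92.9516 kN.
I_c = b·h³/36 = 3.8 × 1.22³/36 = 0.191673 m⁴.
Centre of pressure: y_p = y_c + I_c/(y_c·A) = 5.40667 + 0.191673/(5.40667 × 2.318) = 5.40667 + 0.0152939 = 5.42196 m along the plane.
The resultant acts 0.406667 + 0.0152939 = 0.421961 m (along the plate) below the hinge at the top edge, so the moment about the hinge is M = F × 0.421961 = 92.9516 × 0.421961 = 39.222 kN·m.
A normal force at the bottom, 1.22 m from the hinge, must supply this moment: P = 39.222/1.22 = 32.1492 kN.

P ≈ 32.15 kN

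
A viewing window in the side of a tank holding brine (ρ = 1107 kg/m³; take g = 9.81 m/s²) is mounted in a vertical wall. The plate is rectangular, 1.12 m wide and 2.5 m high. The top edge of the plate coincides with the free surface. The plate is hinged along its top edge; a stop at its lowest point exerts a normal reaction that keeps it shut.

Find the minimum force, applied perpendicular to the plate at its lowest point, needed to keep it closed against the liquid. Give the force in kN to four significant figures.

γ = ρg = 1107 × 9.81 / 1000 = 10.85967 kN/m³.
The centroid lies 2.5/2 = 1.25 m below the top edge, so the centroid depth is h_c = 1.25 m.
A = 1.12 × 2.5 = 2.8 m².
Resultant F = γ·h_c·A = 10.85967 × 1.25 × 2.8 = 38.0088 kN.
I_c = b·h³/12 = 1.12 × 2.5³/12 = 1.45833 m⁴.
Centre of pressure: y_p = y_c + I_c/(y_c·A) = 1.25 + 1.45833/(1.25 × 2.8) = 1.25 + 0.416666 = 1.66667 m along the plane.
The resultant acts 1.25 + 0.416666 = 1.66667 m (along the plate) below the hinge at the top edge, so the moment about the hinge is M = F × 1.66667 = 38.0088 × 1.66667 = 63.3481 kN·m.
A normal force at the bottom, 2.5 m from the hinge, must supply this moment: P = 63.3481/2.5 = 25.3392 kN.

P ≈ 25.34 kN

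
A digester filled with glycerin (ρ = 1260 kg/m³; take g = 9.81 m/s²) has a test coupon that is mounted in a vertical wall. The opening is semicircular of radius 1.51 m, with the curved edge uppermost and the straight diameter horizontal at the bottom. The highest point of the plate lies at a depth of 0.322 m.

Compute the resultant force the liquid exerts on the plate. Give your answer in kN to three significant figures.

γ = ρg = 1260 × 9.81 / 1000 = 12.3606 kN/m³.
The centroid lies 4r/(3π) = 0.640864 m above the diameter, so r − 4r/(3π) = 1.51 − 0.640864 = 0.869136 m below the topmost point, so the centroid depth is h_c = 0.322 + 0.869136 = 1.19114 m.
A = πr²/2 = π × 1.51²/2 = 3.58157 m².
Resultant F = γ·h_c·A = 12.3606 × 1.19114 × 3.58157 = 52.7322 kN.

F ≈ 52.7 kN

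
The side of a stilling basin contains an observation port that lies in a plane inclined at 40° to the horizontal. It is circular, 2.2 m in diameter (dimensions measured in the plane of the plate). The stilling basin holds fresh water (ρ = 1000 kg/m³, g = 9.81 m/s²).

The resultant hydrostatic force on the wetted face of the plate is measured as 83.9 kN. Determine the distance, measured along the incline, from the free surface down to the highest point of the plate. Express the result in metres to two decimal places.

γ = ρg = 1000 × 9.81 = 9810 N/m³ = 9.81 kN/m³.
A = π(1.1)² = 3.80133 m².
From F = γ·h_c·A, the centroid depth is h_c = 83.9/(9.81 × 3.80133) = 2.24987 m.
Let θ = 40° be the plate's angle to the horizontal; measure y along the incline from where the plane meets the free surface. Vertical depth h = y·sinθ with sinθ = 0.642788.
Along the incline, y_c = h_c/sinθ = 2.24987/0.642788 = 3.50017 m.
The centroid is at the centre, 1.1 m below the top of the plate, so the highest point sits at y_top = 3.50017 − 1.1 = 2.40017 m along the incline.

y_top ≈ 2.40 m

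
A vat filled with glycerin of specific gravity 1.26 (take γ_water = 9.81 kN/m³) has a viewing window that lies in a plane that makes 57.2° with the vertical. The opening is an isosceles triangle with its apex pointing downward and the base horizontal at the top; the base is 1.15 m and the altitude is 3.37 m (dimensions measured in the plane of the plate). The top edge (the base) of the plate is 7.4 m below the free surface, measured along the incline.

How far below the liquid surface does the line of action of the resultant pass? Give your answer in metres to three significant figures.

γ = 1.26 × 9.81 = 12.3606 kN/m³.
The plate makes 57.2° with the vertical, i.e. θ = 90° − 57.2° = 32.8° to the horizontal. Measuring y along the incline from the free-surface line, vertical depth h = y·sinθ with sinθ = 0.541708.
With the apex down, the centroid sits h/3 = 3.37/3 = 1.12333 m below the base (the top edge), so y_c = 7.4 + 1.12333 = 8.52333 m and h_c = 8.52333 × 0.541708 = 4.61716 m.
A = ½ × 1.15 × 3.37 = 1.93775 m².
Resultant F = γ·h_c·A = 12.3606 × 4.61716 × 1.93775 = 110.589 kN.
I_c = b·h³/36 = 1.15 × 3.37³/36 = 1.2226 m⁴.
Centre of pressure: y_p = y_c + I_c/(y_c·A) = 8.52333 + 1.2226/(8.52333 × 1.93775) = 8.52333 + 0.0740248 = 8.59735 m along the plane.
Vertically, h_p = y_p·sinθ = 8.59735 × 0.541708 = 4.65725 m.

h_p = 4.66 m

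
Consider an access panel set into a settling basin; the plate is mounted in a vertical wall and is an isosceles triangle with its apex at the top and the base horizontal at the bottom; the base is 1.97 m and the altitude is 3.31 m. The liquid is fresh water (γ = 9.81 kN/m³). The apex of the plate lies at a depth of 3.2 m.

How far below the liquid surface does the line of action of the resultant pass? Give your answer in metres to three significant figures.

γ = 9.81 kN/m³.
With the apex up, the centroid sits 2h/3 = 2 × 3.31/3 = 2.20667 m below the apex, so the centroid depth is h_c = 3.2 + 2.20667 = 5.40667 m.
A = ½ × 1.97 × 3.31 = 3.26035 m².
Resultant F = γ·h_c·A = 9.81 × 5.40667 × 3.26035 = 172.927 kN.
I_c = b·h³/36 = 1.97 × 3.31³/36 = 1.98448 m⁴.
Centre of pressure: y_p = y_c + I_c/(y_c·A) = 5.40667 + 1.98448/(5.40667 × 3.26035) = 5.40667 + 0.112578 = 5.51925 m along the plane.

h_p = 5.52 m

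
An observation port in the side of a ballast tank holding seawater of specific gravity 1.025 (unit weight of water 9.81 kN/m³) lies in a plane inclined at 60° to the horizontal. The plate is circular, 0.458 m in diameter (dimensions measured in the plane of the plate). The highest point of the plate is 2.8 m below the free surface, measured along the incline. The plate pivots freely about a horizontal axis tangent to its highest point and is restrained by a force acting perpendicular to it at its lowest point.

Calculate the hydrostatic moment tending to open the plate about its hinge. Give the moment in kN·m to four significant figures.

γ = 1.025 × 9.81 = 10.05525 kN/m³.
Let θ = 60° be the plate's angle to the horizontal; measure y along the incline from where the plane meets the free surface. Vertical depth h = y·sinθ with sinθ = 0.866025.
The centroid is at the centre, 0.229 m below the top of the plate, so y_c = 2.8 + 0.229 = 3.029 m and h_c = 3.029 × 0.866025 = 2.62319 m.
A = π(0.229)² = 0.164748 m².
Resultant F = γ·h_c·A = 10.05525 × 2.62319 × 0.164748 = 4.34553 kN.
I_c = πr⁴/4 = π × 0.229⁴/4 = 0.00215989 m⁴.
Centre of pressure: y_p = y_c + I_c/(y_c·A) = 3.029 + 0.00215989/(3.029 × 0.164748) = 3.029 + 0.00432825 = 3.03333 m along the plane.
The resultant acts 0.229 + 0.00432825 = 0.233328 m (along the plate) below the hinge at the top edge, so the moment about the hinge is M = F × 0.233328 = 4.34553 × 0.233328 = 1.01393 kN·m.

M ≈ 1.014 kN·m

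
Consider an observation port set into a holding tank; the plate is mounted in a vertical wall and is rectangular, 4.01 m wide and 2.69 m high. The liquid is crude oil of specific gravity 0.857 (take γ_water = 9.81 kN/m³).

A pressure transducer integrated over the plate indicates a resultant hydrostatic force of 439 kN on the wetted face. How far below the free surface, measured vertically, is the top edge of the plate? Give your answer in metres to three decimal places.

γ = 0.857 × 9.81 = 8.40717 kN/m³.
A = 4.01 × 2.69 = 10.7869 m².
From F = γ·h_c·A, the centroid depth is h_c = 439/(8.40717 × 10.7869) = 4.84081 m.
The centroid lies 2.69/2 = 1.345 m below the top edge, so the top edge sits at h_top = 4.84081 − 1.345 = 3.49581 m below the surface.

d_top ≈ 3.496 m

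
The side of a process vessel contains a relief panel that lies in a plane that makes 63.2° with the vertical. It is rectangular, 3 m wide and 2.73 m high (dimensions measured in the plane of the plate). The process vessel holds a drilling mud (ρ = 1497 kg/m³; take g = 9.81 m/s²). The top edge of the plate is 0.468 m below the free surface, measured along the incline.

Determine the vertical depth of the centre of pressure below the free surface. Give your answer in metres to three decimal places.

h_p = 0.979 m

γ = ρg = 1497 × 9.81 / 1000 = 14.68557 kN/m³.
The plate makes 63.2° with the vertical, i.e. θ = 90° − 63.2° = 26.8° to the horizontal. Measuring y along the incline from the free-surface line, vertical depth h = y·sinθ with sinθ = 0.450878.
The centroid lies 2.73/2 = 1.365 m below the top edge, so y_c = 0.468 + 1.365 = 1.833 m and h_c = 1.833 × 0.450878 = 0.826459 m.
A = 3 × 2.73 = 8.19 m².
Resultant F = γ·h_c·A = 14.68557 × 0.826459 × 8.19 = 99.4022 kN.
I_c = b·h³/12 = 3 × 2.73³/12 = 5.0866 m⁴.
Centre of pressure: y_p = y_c + I_c/(y_c·A) = 1.833 + 5.0866/(1.833 × 8.19) = 1.833 + 0.33883 = 2.17183 m along the plane.
Vertically, h_p = y_p·sinθ = 2.17183 × 0.450878 = 0.97923 m.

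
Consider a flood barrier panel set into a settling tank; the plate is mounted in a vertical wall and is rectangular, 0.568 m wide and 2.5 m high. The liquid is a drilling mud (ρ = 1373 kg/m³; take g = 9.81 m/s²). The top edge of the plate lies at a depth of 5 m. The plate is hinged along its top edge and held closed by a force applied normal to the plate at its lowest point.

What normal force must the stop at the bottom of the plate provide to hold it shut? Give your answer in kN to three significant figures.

P ≈ 63.8 kN

γ = ρg = 1373 × 9.81 / 1000 = 13.46913 kN/m³.
The centroid lies 2.5/2 = 1.25 m below the top edge, so the centroid depth is h_c = 5 + 1.25 = 6.25 m.
A = 0.568 × 2.5 = 1.42 m².
Resultant F = γ·h_c·A = 13.46913 × 6.25 × 1.42 = 119.539 kN.
I_c = b·h³/12 = 0.568 × 2.5³/12 = 0.739583 m⁴.
Centre of pressure: y_p = y_c + I_c/(y_c·A) = 6.25 + 0.739583/(6.25 × 1.42) = 6.25 + 0.0833333 = 6.33333 m along the plane.
The resultant acts 1.25 + 0.0833333 = 1.33333 m (along the plate) below the hinge at the top edge, so the moment about the hinge is M = F × 1.33333 = 119.539 × 1.33333 = 159.385 kN·m.
A normal force at the bottom, 2.5 m from the hinge, must supply this moment: P = 159.385/2.5 = 63.754 kN.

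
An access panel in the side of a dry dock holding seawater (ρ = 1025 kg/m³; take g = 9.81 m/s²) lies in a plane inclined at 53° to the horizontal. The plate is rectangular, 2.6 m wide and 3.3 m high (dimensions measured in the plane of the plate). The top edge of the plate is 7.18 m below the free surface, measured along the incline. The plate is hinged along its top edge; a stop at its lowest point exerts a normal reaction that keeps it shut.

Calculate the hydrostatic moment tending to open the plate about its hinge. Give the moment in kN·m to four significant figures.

M ≈ 1066 kN·m

γ = ρg = 1025 × 9.81 / 1000 = 10.05525 kN/m³.
Let θ = 53° be the plate's angle to the horizontal; measure y along the incline from where the plane meets the free surface. Vertical depth h = y·sinθ with sinθ = 0.798636.
The centroid lies 3.3/2 = 1.65 m below the top edge, so y_c = 7.18 + 1.65 = 8.83 m and h_c = 8.83 × 0.798636 = 7.05196 m.
A = 2.6 × 3.3 = 8.58 m².
Resultant F = γ·h_c·A = 10.05525 × 7.05196 × 8.58 = 608.401 kN.
I_c = b·h³/12 = 2.6 × 3.3³/12 = 7.78635 m⁴.
Centre of pressure: y_p = y_c + I_c/(y_c·A) = 8.83 + 7.78635/(8.83 × 8.58) = 8.83 + 0.102775 = 8.93277 m along the plane.
The resultant acts 1.65 + 0.102775 = 1.75277 m (along the plate) below the hinge at the top edge, so the moment about the hinge is M = F × 1.75277 = 608.401 × 1.75277 = 1066.39 kN·m.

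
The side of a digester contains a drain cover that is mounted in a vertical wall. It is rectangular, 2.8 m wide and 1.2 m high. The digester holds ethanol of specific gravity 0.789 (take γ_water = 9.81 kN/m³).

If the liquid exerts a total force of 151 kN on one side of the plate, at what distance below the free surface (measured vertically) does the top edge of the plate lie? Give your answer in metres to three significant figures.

γ = 0.789 × 9.81 = 7.74009 kN/m³.
A = 2.8 × 1.2 = 3.36 m².
From F = γ·h_c·A, the centroid depth is h_c = 151/(7.74009 × 3.36) = 5.8062 m.
The centroid lies 1.2/2 = 0.6 m below the top edge, so the top edge sits at h_top = 5.8062 − 0.6 = 5.2062 m below the surface.

d_top ≈ 5.21 m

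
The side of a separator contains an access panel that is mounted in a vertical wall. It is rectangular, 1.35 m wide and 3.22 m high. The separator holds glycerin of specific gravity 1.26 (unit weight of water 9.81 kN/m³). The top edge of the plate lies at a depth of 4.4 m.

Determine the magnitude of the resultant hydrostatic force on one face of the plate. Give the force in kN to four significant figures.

F ≈ 322.9 kN

γ = 1.26 × 9.81 = 12.3606 kN/m³.
The centroid lies 3.22/2 = 1.61 m below the top edge, so the centroid depth is h_c = 4.4 + 1.61 = 6.01 m.
A = 1.35 × 3.22 = 4.347 m².
Resultant F = γ·h_c·A = 12.3606 × 6.01 × 4.347 = 322.926 kN.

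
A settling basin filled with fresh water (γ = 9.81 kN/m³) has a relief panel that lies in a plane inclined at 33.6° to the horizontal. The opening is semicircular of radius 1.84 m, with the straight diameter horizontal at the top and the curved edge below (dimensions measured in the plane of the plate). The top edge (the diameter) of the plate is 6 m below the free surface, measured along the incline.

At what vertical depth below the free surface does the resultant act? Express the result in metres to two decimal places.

h_p = 3.77 m

γ = 9.81 kN/m³.
Let θ = 33.6° be the plate's angle to the horizontal; measure y along the incline from where the plane meets the free surface. Vertical depth h = y·sinθ with sinθ = 0.553392.
The centroid of a semicircle lies 4r/(3π) = 0.78092 m from the diameter, here below the top edge, so y_c = 6 + 0.78092 = 6.78092 m and h_c = 6.78092 × 0.553392 = 3.75251 m.
A = πr²/2 = π × 1.84²/2 = 5.31809 m².
Resultant F = γ·h_c·A = 9.81 × 3.75251 × 5.31809 = 195.77 kN.
I_c = (π/8 − 8/(9π))·r⁴ = 0.109757 × 1.84⁴ = 1.25807 m⁴.
Centre of pressure: y_p = y_c + I_c/(y_c·A) = 6.78092 + 1.25807/(6.78092 × 5.31809) = 6.78092 + 0.0348867 = 6.81581 m along the plane.
Vertically, h_p = y_p·sinθ = 6.81581 × 0.553392 = 3.77181 m.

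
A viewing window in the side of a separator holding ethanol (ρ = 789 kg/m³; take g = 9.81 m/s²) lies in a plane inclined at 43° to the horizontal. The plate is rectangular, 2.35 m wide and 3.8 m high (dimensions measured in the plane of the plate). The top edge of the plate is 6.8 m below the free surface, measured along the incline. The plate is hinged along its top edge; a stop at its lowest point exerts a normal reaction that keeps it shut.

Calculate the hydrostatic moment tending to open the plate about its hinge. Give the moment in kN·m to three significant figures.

M ≈ 836 kN·m

γ = ρg = 789 × 9.81 / 1000 = 7.74009 kN/m³.
Let θ = 43° be the plate's angle to the horizontal; measure y along the incline from where the plane meets the free surface. Vertical depth h = y·sinθ with sinθ = 0.681998.
The centroid lies 3.8/2 = 1.9 m below the top edge, so y_c = 6.8 + 1.9 = 8.7 m and h_c = 8.7 × 0.681998 = 5.93338 m.
A = 2.35 × 3.8 = 8.93 m².
Resultant F = γ·h_c·A = 7.74009 × 5.93338 × 8.93 = 410.109 kN.
I_c = b·h³/12 = 2.35 × 3.8³/12 = 10.7458 m⁴.
Centre of pressure: y_p = y_c + I_c/(y_c·A) = 8.7 + 10.7458/(8.7 × 8.93) = 8.7 + 0.138315 = 8.83831 m along the plane.
The resultant acts 1.9 + 0.138315 = 2.03831 m (along the plate) below the hinge at the top edge, so the moment about the hinge is M = F × 2.03831 = 410.109 × 2.03831 = 835.929 kN·m.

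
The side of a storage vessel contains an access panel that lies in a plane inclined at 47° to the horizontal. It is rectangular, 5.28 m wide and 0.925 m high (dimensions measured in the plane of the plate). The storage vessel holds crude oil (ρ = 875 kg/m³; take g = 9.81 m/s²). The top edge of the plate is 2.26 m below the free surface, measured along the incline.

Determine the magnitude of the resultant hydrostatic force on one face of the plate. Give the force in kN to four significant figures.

F ≈ 83.47 kN

γ = ρg = 875 × 9.81 / 1000 = 8.58375 kN/m³.
Let θ = 47° be the plate's angle to the horizontal; measure y along the incline from where the plane meets the free surface. Vertical depth h = y·sinθ with sinθ = 0.731354.
The centroid lies 0.925/2 = 0.4625 m below the top edge, so y_c = 2.26 + 0.4625 = 2.7225 m and h_c = 2.7225 × 0.731354 = 1.99111 m.
A = 5.28 × 0.925 = 4.884 m².
Resultant F = γ·h_c·A = 8.58375 × 1.99111 × 4.884 = 83.4734 kN.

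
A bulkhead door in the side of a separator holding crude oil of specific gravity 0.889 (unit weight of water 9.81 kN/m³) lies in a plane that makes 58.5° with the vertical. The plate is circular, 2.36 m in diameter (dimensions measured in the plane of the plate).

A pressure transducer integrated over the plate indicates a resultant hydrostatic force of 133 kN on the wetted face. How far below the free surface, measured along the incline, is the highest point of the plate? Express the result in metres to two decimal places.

y_top ≈ 5.49 m

γ = 0.889 × 9.81 = 8.72109 kN/m³.
A = π(1.18)² = 4.37435 m².
From F = γ·h_c·A, the centroid depth is h_c = 133/(8.72109 × 4.37435) = 3.48632 m.
The plate makes 58.5° with the vertical, i.e. θ = 90° − 58.5° = 31.5° to the horizontal. Measuring y along the incline from the free-surface line, vertical depth h = y·sinθ with sinθ = 0.522499.
Along the incline, y_c = h_c/sinθ = 3.48632/0.522499 = 6.6724 m.
The centroid is at the centre, 1.18 m below the top of the plate, so the highest point sits at y_top = 6.6724 − 1.18 = 5.4924 m along the incline.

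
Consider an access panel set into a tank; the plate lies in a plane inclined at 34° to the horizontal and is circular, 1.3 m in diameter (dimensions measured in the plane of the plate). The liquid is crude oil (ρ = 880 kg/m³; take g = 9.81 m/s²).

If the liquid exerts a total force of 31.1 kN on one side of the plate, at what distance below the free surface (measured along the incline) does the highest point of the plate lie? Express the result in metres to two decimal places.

y_top ≈ 4.20 m

γ = ρg = 880 × 9.81 / 1000 = 8.6328 kN/m³.
A = π(0.65)² = 1.32732 m².
From F = γ·h_c·A, the centroid depth is h_c = 31.1/(8.6328 × 1.32732) = 2.71415 m.
Let θ = 34° be the plate's angle to the horizontal; measure y along the incline from where the plane meets the free surface. Vertical depth h = y·sinθ with sinθ = 0.559193.
Along the incline, y_c = h_c/sinθ = 2.71415/0.559193 = 4.85369 m.
The centroid is at the centre, 0.65 m below the top of the plate, so the highest point sits at y_top = 4.85369 − 0.65 = 4.20369 m along the incline.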